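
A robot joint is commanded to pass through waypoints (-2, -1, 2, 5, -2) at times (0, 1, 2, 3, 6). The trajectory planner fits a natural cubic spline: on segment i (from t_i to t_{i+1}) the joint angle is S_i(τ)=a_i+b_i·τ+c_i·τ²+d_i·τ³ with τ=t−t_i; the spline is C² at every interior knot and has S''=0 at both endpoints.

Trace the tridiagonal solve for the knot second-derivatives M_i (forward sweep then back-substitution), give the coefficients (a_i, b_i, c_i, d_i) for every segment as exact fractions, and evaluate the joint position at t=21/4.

Δ: Δ0=1, Δ1=3, Δ2=3, Δ3=-7/3
row 1: diag=4, rhs=12; c'=1/4, d'=3
row 2: denom=4−1·1/4=15/4; d'=(0−1·3)/(15/4)=-4/5
row 3: denom=8−1·4/15=116/15; d'=(-32−1·-4/5)/(116/15)=-117/29
back: M3=-117/29
back: M2=-4/5−4/15·-117/29=8/29
back: M1=3−1/4·8/29=85/29
M: M0=0, M1=85/29, M2=8/29, M3=-117/29, M4=0
seg 0: a=-2, c=M0/2=0, d=(M1−M0)/(6·1)=85/174, b=Δ0−h0·(2M0+M1)/6=89/174
seg 1: a=-1, c=M1/2=85/58, d=(M2−M1)/(6·1)=-77/174, b=Δ1−h1·(2M1+M2)/6=172/87
seg 2: a=2, c=M2/2=4/29, d=(M3−M2)/(6·1)=-125/174, b=Δ2−h2·(2M2+M3)/6=623/174
seg 3: a=5, c=M3/2=-117/58, d=(M4−M3)/(6·3)=13/58, b=Δ3−h3·(2M3+M4)/6=148/87
t_q=21/4 → seg 3, τ=9/4; S=5+148/87·τ+-117/58·τ²+13/58·τ³=4337/3712

  seg 0: a=-2 b=89/174 c=0 d=85/174
  seg 1: a=-1 b=172/87 c=85/58 d=-77/174
  seg 2: a=2 b=623/174 c=4/29 d=-125/174
  seg 3: a=5 b=148/87 c=-117/58 d=13/58
S(21/4) = 4337/3712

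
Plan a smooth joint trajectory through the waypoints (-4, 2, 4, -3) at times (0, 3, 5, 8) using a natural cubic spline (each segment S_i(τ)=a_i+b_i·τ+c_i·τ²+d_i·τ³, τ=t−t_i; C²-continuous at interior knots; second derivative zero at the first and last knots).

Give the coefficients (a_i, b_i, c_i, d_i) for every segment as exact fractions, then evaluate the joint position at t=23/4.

  seg 0: a=-4 b=101/48 c=0 d=-5/432
  seg 1: a=2 b=43/24 c=-5/48 d=-7/48
  seg 2: a=4 b=-3/8 c=-47/48 d=47/432
S(23/4) = 3291/1024

Δ: Δ0=2, Δ1=1, Δ2=-7/3
row 1: diag=10, rhs=-6; c'=1/5, d'=-3/5
row 2: denom=10−2·1/5=48/5; d'=(-20−2·-3/5)/(48/5)=-47/24
back: M2=-47/24
back: M1=-3/5−1/5·-47/24=-5/24
M: M0=0, M1=-5/24, M2=-47/24, M3=0
seg 0: a=-4, c=M0/2=0, d=(M1−M0)/(6·3)=-5/432, b=Δ0−h0·(2M0+M1)/6=101/48
seg 1: a=2, c=M1/2=-5/48, d=(M2−M1)/(6·2)=-7/48, b=Δ1−h1·(2M1+M2)/6=43/24
seg 2: a=4, c=M2/2=-47/48, d=(M3−M2)/(6·3)=47/432, b=Δ2−h2·(2M2+M3)/6=-3/8
t_q=23/4 → seg 2, τ=3/4; S=4+-3/8·τ+-47/48·τ²+47/432·τ³=3291/1024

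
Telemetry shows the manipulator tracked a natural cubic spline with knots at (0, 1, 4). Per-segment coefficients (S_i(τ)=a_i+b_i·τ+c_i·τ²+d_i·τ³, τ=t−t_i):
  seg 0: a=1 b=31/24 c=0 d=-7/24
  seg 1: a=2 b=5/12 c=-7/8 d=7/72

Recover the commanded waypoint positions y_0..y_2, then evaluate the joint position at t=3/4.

y_0=1 y_1=2 y_2=-2
S(3/4) = 945/512

y_0 = S_0(0) = a_0 = 1
y_1 = S_1(0) = a_1 = 2
y_2 = S_1(3) = -2
t_q=3/4 is in segment 0 (τ=3/4); S_0(τ)=945/512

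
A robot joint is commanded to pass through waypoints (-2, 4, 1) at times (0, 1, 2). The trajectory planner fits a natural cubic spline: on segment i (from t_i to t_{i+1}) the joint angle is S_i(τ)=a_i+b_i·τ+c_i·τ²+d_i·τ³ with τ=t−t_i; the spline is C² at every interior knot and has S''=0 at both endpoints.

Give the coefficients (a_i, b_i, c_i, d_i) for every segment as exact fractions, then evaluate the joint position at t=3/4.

  seg 0: a=-2 b=33/4 c=0 d=-9/4
  seg 1: a=4 b=3/2 c=-27/4 d=9/4
S(3/4) = 829/256

Δ: Δ0=6, Δ1=-3
row 1: diag=4, rhs=-54; c'=1/4, d'=-27/2
back: M1=-27/2
M: M0=0, M1=-27/2, M2=0
seg 0: a=-2, c=M0/2=0, d=(M1−M0)/(6·1)=-9/4, b=Δ0−h0·(2M0+M1)/6=33/4
seg 1: a=4, c=M1/2=-27/4, d=(M2−M1)/(6·1)=9/4, b=Δ1−h1·(2M1+M2)/6=3/2
t_q=3/4 → seg 0, τ=3/4; S=-2+33/4·τ+0·τ²+-9/4·τ³=829/256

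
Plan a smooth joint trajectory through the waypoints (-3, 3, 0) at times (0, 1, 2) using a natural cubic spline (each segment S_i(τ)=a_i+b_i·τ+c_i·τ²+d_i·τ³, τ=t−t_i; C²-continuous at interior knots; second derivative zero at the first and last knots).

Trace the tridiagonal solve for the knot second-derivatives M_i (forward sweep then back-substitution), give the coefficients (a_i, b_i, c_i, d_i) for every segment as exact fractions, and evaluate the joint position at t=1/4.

  seg 0: a=-3 b=33/4 c=0 d=-9/4
  seg 1: a=3 b=3/2 c=-27/4 d=9/4
S(1/4) = -249/256

Δ: Δ0=6, Δ1=-3
row 1: diag=4, rhs=-54; c'=1/4, d'=-27/2
back: M1=-27/2
M: M0=0, M1=-27/2, M2=0
seg 0: a=-3, c=M0/2=0, d=(M1−M0)/(6·1)=-9/4, b=Δ0−h0·(2M0+M1)/6=33/4
seg 1: a=3, c=M1/2=-27/4, d=(M2−M1)/(6·1)=9/4, b=Δ1−h1·(2M1+M2)/6=3/2
t_q=1/4 → seg 0, τ=1/4; S=-3+33/4·τ+0·τ²+-9/4·τ³=-249/256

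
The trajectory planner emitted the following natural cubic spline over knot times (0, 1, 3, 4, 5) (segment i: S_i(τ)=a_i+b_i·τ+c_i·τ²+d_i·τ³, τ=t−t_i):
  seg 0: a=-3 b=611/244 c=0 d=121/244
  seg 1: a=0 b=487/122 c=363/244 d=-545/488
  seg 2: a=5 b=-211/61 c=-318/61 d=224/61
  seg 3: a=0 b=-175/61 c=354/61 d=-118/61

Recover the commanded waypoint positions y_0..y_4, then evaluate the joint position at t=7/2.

y_0=-3 y_1=0 y_2=5 y_3=0 y_4=1
S(7/2) = 148/61

y_0 = S_0(0) = a_0 = -3
y_1 = S_1(0) = a_1 = 0
y_2 = S_2(0) = a_2 = 5
y_3 = S_3(0) = a_3 = 0
y_4 = S_3(1) = 1
t_q=7/2 is in segment 2 (τ=1/2); S_2(τ)=148/61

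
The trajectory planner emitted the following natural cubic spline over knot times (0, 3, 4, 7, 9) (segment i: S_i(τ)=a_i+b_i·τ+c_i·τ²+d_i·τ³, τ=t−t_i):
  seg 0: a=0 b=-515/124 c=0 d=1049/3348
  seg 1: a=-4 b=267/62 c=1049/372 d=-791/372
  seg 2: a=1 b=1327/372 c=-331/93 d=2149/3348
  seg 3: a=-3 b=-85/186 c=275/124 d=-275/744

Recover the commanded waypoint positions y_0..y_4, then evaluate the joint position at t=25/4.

y_0=0 y_1=-4 y_2=1 y_3=-3 y_4=2
S(25/4) = -13337/7936

y_0 = S_0(0) = a_0 = 0
y_1 = S_1(0) = a_1 = -4
y_2 = S_2(0) = a_2 = 1
y_3 = S_3(0) = a_3 = -3
y_4 = S_3(2) = 2
t_q=25/4 is in segment 2 (τ=9/4); S_2(τ)=-13337/7936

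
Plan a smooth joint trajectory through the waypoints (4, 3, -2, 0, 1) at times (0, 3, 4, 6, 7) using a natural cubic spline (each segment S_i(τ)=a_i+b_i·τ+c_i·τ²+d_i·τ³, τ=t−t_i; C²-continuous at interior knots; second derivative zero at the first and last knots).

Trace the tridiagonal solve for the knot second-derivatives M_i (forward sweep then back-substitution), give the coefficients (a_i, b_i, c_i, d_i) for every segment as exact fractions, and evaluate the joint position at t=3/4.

Δ: Δ0=-1/3, Δ1=-5, Δ2=1, Δ3=1
row 1: diag=8, rhs=-28; c'=1/8, d'=-7/2
row 2: denom=6−1·1/8=47/8; d'=(36−1·-7/2)/(47/8)=316/47
row 3: denom=6−2·16/47=250/47; d'=(0−2·316/47)/(250/47)=-316/125
back: M3=-316/125
back: M2=316/47−16/47·-316/125=948/125
back: M1=-7/2−1/8·948/125=-556/125
M: M0=0, M1=-556/125, M2=948/125, M3=-316/125, M4=0
seg 0: a=4, c=M0/2=0, d=(M1−M0)/(6·3)=-278/1125, b=Δ0−h0·(2M0+M1)/6=709/375
seg 1: a=3, c=M1/2=-278/125, d=(M2−M1)/(6·1)=752/375, b=Δ1−h1·(2M1+M2)/6=-1793/375
seg 2: a=-2, c=M2/2=474/125, d=(M3−M2)/(6·2)=-316/375, b=Δ2−h2·(2M2+M3)/6=-241/75
seg 3: a=0, c=M3/2=-158/125, d=(M4−M3)/(6·1)=158/375, b=Δ3−h3·(2M3+M4)/6=691/375
t_q=3/4 → seg 0, τ=3/4; S=4+709/375·τ+0·τ²+-278/1125·τ³=4251/800

  seg 0: a=4 b=709/375 c=0 d=-278/1125
  seg 1: a=3 b=-1793/375 c=-278/125 d=752/375
  seg 2: a=-2 b=-241/75 c=474/125 d=-316/375
  seg 3: a=0 b=691/375 c=-158/125 d=158/375
S(3/4) = 4251/800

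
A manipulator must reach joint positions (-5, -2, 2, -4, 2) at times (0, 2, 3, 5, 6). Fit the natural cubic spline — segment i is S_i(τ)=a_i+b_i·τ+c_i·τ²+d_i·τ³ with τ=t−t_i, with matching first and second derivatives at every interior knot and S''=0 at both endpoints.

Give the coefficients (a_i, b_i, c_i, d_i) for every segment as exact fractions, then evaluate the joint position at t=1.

  seg 0: a=-5 b=-1/186 c=0 d=35/93
  seg 1: a=-2 b=839/186 c=70/31 d=-515/186
  seg 2: a=2 b=67/93 c=-375/62 d=779/372
  seg 3: a=-4 b=154/93 c=202/31 d=-202/93
S(1) = -287/62

Δ: Δ0=3/2, Δ1=4, Δ2=-3, Δ3=6
row 1: diag=6, rhs=15; c'=1/6, d'=5/2
row 2: denom=6−1·1/6=35/6; d'=(-42−1·5/2)/(35/6)=-267/35
row 3: denom=6−2·12/35=186/35; d'=(54−2·-267/35)/(186/35)=404/31
back: M3=404/31
back: M2=-267/35−12/35·404/31=-375/31
back: M1=5/2−1/6·-375/31=140/31
M: M0=0, M1=140/31, M2=-375/31, M3=404/31, M4=0
seg 0: a=-5, c=M0/2=0, d=(M1−M0)/(6·2)=35/93, b=Δ0−h0·(2M0+M1)/6=-1/186
seg 1: a=-2, c=M1/2=70/31, d=(M2−M1)/(6·1)=-515/186, b=Δ1−h1·(2M1+M2)/6=839/186
seg 2: a=2, c=M2/2=-375/62, d=(M3−M2)/(6·2)=779/372, b=Δ2−h2·(2M2+M3)/6=67/93
seg 3: a=-4, c=M3/2=202/31, d=(M4−M3)/(6·1)=-202/93, b=Δ3−h3·(2M3+M4)/6=154/93
t_q=1 → seg 0, τ=1; S=-5+-1/186·τ+0·τ²+35/93·τ³=-287/62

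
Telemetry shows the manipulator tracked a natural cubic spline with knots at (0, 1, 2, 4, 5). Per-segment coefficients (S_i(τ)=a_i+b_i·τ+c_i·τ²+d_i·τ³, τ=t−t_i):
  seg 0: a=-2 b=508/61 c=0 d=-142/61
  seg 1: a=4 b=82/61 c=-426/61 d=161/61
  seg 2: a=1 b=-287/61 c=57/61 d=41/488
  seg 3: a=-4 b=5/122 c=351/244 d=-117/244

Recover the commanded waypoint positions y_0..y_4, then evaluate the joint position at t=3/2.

y_0=-2 y_1=4 y_2=1 y_3=-4 y_4=-3
S(3/2) = 1589/488

y_0 = S_0(0) = a_0 = -2
y_1 = S_1(0) = a_1 = 4
y_2 = S_2(0) = a_2 = 1
y_3 = S_3(0) = a_3 = -4
y_4 = S_3(1) = -3
t_q=3/2 is in segment 1 (τ=1/2); S_1(τ)=1589/488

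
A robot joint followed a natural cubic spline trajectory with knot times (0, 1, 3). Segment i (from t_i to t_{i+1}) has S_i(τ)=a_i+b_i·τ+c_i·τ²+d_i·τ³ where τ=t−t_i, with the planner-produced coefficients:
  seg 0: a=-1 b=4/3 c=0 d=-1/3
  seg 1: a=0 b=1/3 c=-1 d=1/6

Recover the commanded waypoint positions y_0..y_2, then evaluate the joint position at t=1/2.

y_0=-1 y_1=0 y_2=-2
S(1/2) = -3/8

y_0 = S_0(0) = a_0 = -1
y_1 = S_1(0) = a_1 = 0
y_2 = S_1(2) = -2
t_q=1/2 is in segment 0 (τ=1/2); S_0(τ)=-3/8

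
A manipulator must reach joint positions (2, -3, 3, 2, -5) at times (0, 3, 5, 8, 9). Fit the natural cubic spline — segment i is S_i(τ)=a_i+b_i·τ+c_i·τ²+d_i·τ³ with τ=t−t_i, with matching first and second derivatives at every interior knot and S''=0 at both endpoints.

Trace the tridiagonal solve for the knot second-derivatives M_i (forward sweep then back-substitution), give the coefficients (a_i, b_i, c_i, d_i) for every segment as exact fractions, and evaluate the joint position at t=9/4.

Δ: Δ0=-5/3, Δ1=3, Δ2=-1/3, Δ3=-7
row 1: diag=10, rhs=28; c'=1/5, d'=14/5
row 2: denom=10−2·1/5=48/5; d'=(-20−2·14/5)/(48/5)=-8/3
row 3: denom=8−3·5/16=113/16; d'=(-40−3·-8/3)/(113/16)=-512/113
back: M3=-512/113
back: M2=-8/3−5/16·-512/113=-424/339
back: M1=14/5−1/5·-424/339=1034/339
M: M0=0, M1=1034/339, M2=-424/339, M3=-512/113, M4=0
seg 0: a=2, c=M0/2=0, d=(M1−M0)/(6·3)=517/3051, b=Δ0−h0·(2M0+M1)/6=-1082/339
seg 1: a=-3, c=M1/2=517/339, d=(M2−M1)/(6·2)=-81/226, b=Δ1−h1·(2M1+M2)/6=469/339
seg 2: a=3, c=M2/2=-212/339, d=(M3−M2)/(6·3)=-556/3051, b=Δ2−h2·(2M2+M3)/6=1079/339
seg 3: a=2, c=M3/2=-256/113, d=(M4−M3)/(6·1)=256/339, b=Δ3−h3·(2M3+M4)/6=-1861/339
t_q=9/4 → seg 0, τ=9/4; S=2+-1082/339·τ+0·τ²+517/3051·τ³=-23513/7232

  seg 0: a=2 b=-1082/339 c=0 d=517/3051
  seg 1: a=-3 b=469/339 c=517/339 d=-81/226
  seg 2: a=3 b=1079/339 c=-212/339 d=-556/3051
  seg 3: a=2 b=-1861/339 c=-256/113 d=256/339
S(9/4) = -23513/7232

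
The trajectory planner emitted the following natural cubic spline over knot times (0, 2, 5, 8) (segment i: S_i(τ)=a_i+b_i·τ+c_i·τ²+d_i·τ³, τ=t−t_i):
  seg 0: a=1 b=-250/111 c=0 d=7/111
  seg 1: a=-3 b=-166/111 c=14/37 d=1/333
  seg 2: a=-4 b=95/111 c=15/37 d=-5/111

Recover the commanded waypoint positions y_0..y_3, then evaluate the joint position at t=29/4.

y_0=1 y_1=-3 y_2=-4 y_3=1
S(29/4) = -1267/2368

y_0 = S_0(0) = a_0 = 1
y_1 = S_1(0) = a_1 = -3
y_2 = S_2(0) = a_2 = -4
y_3 = S_2(3) = 1
t_q=29/4 is in segment 2 (τ=9/4); S_2(τ)=-1267/2368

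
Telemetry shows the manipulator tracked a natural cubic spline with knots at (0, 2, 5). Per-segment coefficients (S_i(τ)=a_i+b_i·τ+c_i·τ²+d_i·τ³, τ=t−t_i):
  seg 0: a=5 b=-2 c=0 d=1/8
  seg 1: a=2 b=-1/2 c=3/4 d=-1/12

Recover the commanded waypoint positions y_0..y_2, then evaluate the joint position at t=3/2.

y_0 = S_0(0) = a_0 = 5
y_1 = S_1(0) = a_1 = 2
y_2 = S_1(3) = 5
t_q=3/2 is in segment 0 (τ=3/2); S_0(τ)=155/64

y_0=5 y_1=2 y_2=5
S(3/2) = 155/64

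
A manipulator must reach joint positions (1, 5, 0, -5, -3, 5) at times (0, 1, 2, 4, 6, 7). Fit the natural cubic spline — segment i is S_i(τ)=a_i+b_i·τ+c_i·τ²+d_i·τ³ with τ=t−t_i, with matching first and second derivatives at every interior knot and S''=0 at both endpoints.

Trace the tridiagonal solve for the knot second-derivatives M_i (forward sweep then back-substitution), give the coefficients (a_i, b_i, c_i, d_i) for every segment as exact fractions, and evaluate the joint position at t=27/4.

  seg 0: a=1 b=1480/229 c=0 d=-564/229
  seg 1: a=5 b=-212/229 c=-1692/229 d=759/229
  seg 2: a=0 b=-1319/229 c=585/229 d=-847/1832
  seg 3: a=-5 b=-499/458 c=-201/916 d=579/916
  seg 4: a=-3 b=2573/458 c=3273/916 d=-1091/916
S(27/4) = 159507/58624

Δ: Δ0=4, Δ1=-5, Δ2=-5/2, Δ3=1, Δ4=8
row 1: diag=4, rhs=-54; c'=1/4, d'=-27/2
row 2: denom=6−1·1/4=23/4; d'=(15−1·-27/2)/(23/4)=114/23
row 3: denom=8−2·8/23=168/23; d'=(21−2·114/23)/(168/23)=85/56
row 4: denom=6−2·23/84=229/42; d'=(42−2·85/56)/(229/42)=3273/458
back: M4=3273/458
back: M3=85/56−23/84·3273/458=-201/458
back: M2=114/23−8/23·-201/458=1170/229
back: M1=-27/2−1/4·1170/229=-3384/229
M: M0=0, M1=-3384/229, M2=1170/229, M3=-201/458, M4=3273/458, M5=0
seg 0: a=1, c=M0/2=0, d=(M1−M0)/(6·1)=-564/229, b=Δ0−h0·(2M0+M1)/6=1480/229
seg 1: a=5, c=M1/2=-1692/229, d=(M2−M1)/(6·1)=759/229, b=Δ1−h1·(2M1+M2)/6=-212/229
seg 2: a=0, c=M2/2=585/229, d=(M3−M2)/(6·2)=-847/1832, b=Δ2−h2·(2M2+M3)/6=-1319/229
seg 3: a=-5, c=M3/2=-201/916, d=(M4−M3)/(6·2)=579/916, b=Δ3−h3·(2M3+M4)/6=-499/458
seg 4: a=-3, c=M4/2=3273/916, d=(M5−M4)/(6·1)=-1091/916, b=Δ4−h4·(2M4+M5)/6=2573/458
t_q=27/4 → seg 4, τ=3/4; S=-3+2573/458·τ+3273/916·τ²+-1091/916·τ³=159507/58624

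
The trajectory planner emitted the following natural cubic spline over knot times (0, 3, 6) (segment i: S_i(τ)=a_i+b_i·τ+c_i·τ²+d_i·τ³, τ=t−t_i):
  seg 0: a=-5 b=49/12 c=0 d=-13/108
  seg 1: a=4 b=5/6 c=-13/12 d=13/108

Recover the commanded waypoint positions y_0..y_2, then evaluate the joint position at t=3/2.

y_0 = S_0(0) = a_0 = -5
y_1 = S_1(0) = a_1 = 4
y_2 = S_1(3) = 0
t_q=3/2 is in segment 0 (τ=3/2); S_0(τ)=23/32

y_0=-5 y_1=4 y_2=0
S(3/2) = 23/32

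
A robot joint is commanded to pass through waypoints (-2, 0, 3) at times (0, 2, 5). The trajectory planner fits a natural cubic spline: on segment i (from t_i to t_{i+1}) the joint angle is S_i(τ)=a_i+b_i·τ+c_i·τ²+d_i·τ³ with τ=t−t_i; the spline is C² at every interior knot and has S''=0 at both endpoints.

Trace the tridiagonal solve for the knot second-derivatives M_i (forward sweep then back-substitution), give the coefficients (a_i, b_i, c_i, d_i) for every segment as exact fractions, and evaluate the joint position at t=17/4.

  seg 0: a=-2 b=1 c=0 d=0
  seg 1: a=0 b=1 c=0 d=0
S(17/4) = 9/4

Δ: Δ0=1, Δ1=1
row 1: diag=10, rhs=0; c'=3/10, d'=0
back: M1=0
M: M0=0, M1=0, M2=0
seg 0: a=-2, c=M0/2=0, d=(M1−M0)/(6·2)=0, b=Δ0−h0·(2M0+M1)/6=1
seg 1: a=0, c=M1/2=0, d=(M2−M1)/(6·3)=0, b=Δ1−h1·(2M1+M2)/6=1
t_q=17/4 → seg 1, τ=9/4; S=0+1·τ+0·τ²+0·τ³=9/4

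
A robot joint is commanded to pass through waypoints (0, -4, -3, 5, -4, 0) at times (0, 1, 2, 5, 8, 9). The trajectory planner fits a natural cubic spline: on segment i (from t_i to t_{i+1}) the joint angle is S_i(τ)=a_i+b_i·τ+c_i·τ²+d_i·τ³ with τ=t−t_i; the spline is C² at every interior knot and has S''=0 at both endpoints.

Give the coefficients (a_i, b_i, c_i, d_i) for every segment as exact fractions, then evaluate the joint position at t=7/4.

  seg 0: a=0 b=-12412/2409 c=0 d=2776/2409
  seg 1: a=-4 b=-4084/2409 c=2776/803 d=-1835/2409
  seg 2: a=-3 b=7067/2409 c=941/803 d=-9112/21681
  seg 3: a=5 b=-3331/2409 c=-6289/2409 d=1361/1971
  seg 4: a=-4 b=3848/2409 c=2894/803 d=-2894/2409
S(7/4) = -187491/51392

Δ: Δ0=-4, Δ1=1, Δ2=8/3, Δ3=-3, Δ4=4
row 1: diag=4, rhs=30; c'=1/4, d'=15/2
row 2: denom=8−1·1/4=31/4; d'=(10−1·15/2)/(31/4)=10/31
row 3: denom=12−3·12/31=336/31; d'=(-34−3·10/31)/(336/31)=-271/84
row 4: denom=8−3·31/112=803/112; d'=(42−3·-271/84)/(803/112)=5788/803
back: M4=5788/803
back: M3=-271/84−31/112·5788/803=-12578/2409
back: M2=10/31−12/31·-12578/2409=1882/803
back: M1=15/2−1/4·1882/803=5552/803
M: M0=0, M1=5552/803, M2=1882/803, M3=-12578/2409, M4=5788/803, M5=0
seg 0: a=0, c=M0/2=0, d=(M1−M0)/(6·1)=2776/2409, b=Δ0−h0·(2M0+M1)/6=-12412/2409
seg 1: a=-4, c=M1/2=2776/803, d=(M2−M1)/(6·1)=-1835/2409, b=Δ1−h1·(2M1+M2)/6=-4084/2409
seg 2: a=-3, c=M2/2=941/803, d=(M3−M2)/(6·3)=-9112/21681, b=Δ2−h2·(2M2+M3)/6=7067/2409
seg 3: a=5, c=M3/2=-6289/2409, d=(M4−M3)/(6·3)=1361/1971, b=Δ3−h3·(2M3+M4)/6=-3331/2409
seg 4: a=-4, c=M4/2=2894/803, d=(M5−M4)/(6·1)=-2894/2409, b=Δ4−h4·(2M4+M5)/6=3848/2409
t_q=7/4 → seg 1, τ=3/4; S=-4+-4084/2409·τ+2776/803·τ²+-1835/2409·τ³=-187491/51392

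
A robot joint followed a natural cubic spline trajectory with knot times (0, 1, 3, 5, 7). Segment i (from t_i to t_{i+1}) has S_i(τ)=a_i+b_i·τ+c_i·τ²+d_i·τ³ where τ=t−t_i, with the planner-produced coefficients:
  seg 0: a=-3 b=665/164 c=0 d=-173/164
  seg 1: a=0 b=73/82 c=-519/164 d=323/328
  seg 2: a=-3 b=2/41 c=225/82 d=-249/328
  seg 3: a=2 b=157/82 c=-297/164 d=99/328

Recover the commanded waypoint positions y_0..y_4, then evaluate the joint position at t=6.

y_0=-3 y_1=0 y_2=-3 y_3=2 y_4=1
S(6) = 789/328

y_0 = S_0(0) = a_0 = -3
y_1 = S_1(0) = a_1 = 0
y_2 = S_2(0) = a_2 = -3
y_3 = S_3(0) = a_3 = 2
y_4 = S_3(2) = 1
t_q=6 is in segment 3 (τ=1); S_3(τ)=789/328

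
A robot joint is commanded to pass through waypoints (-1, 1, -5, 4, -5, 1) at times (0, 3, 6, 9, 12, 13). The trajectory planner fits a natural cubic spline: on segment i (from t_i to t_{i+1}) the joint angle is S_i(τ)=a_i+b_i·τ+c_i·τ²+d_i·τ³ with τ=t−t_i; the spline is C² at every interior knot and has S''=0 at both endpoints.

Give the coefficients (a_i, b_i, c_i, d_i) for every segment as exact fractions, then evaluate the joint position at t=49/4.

  seg 0: a=-1 b=2330/1209 c=0 d=-508/3627
  seg 1: a=1 b=-2242/1209 c=-508/403 d=4396/10881
  seg 2: a=-5 b=1802/1209 c=2872/1209 d=-6791/10881
  seg 3: a=4 b=-103/93 c=-3919/1209 d=9469/10881
  seg 4: a=-5 b=3554/1209 c=1850/403 d=-1850/1209
S(49/4) = -51611/12896

Δ: Δ0=2/3, Δ1=-2, Δ2=3, Δ3=-3, Δ4=6
row 1: diag=12, rhs=-16; c'=1/4, d'=-4/3
row 2: denom=12−3·1/4=45/4; d'=(30−3·-4/3)/(45/4)=136/45
row 3: denom=12−3·4/15=56/5; d'=(-36−3·136/45)/(56/5)=-169/42
row 4: denom=8−3·15/56=403/56; d'=(54−3·-169/42)/(403/56)=3700/403
back: M4=3700/403
back: M3=-169/42−15/56·3700/403=-7838/1209
back: M2=136/45−4/15·-7838/1209=5744/1209
back: M1=-4/3−1/4·5744/1209=-1016/403
M: M0=0, M1=-1016/403, M2=5744/1209, M3=-7838/1209, M4=3700/403, M5=0
seg 0: a=-1, c=M0/2=0, d=(M1−M0)/(6·3)=-508/3627, b=Δ0−h0·(2M0+M1)/6=2330/1209
seg 1: a=1, c=M1/2=-508/403, d=(M2−M1)/(6·3)=4396/10881, b=Δ1−h1·(2M1+M2)/6=-2242/1209
seg 2: a=-5, c=M2/2=2872/1209, d=(M3−M2)/(6·3)=-6791/10881, b=Δ2−h2·(2M2+M3)/6=1802/1209
seg 3: a=4, c=M3/2=-3919/1209, d=(M4−M3)/(6·3)=9469/10881, b=Δ3−h3·(2M3+M4)/6=-103/93
seg 4: a=-5, c=M4/2=1850/403, d=(M5−M4)/(6·1)=-1850/1209, b=Δ4−h4·(2M4+M5)/6=3554/1209
t_q=49/4 → seg 4, τ=1/4; S=-5+3554/1209·τ+1850/403·τ²+-1850/1209·τ³=-51611/12896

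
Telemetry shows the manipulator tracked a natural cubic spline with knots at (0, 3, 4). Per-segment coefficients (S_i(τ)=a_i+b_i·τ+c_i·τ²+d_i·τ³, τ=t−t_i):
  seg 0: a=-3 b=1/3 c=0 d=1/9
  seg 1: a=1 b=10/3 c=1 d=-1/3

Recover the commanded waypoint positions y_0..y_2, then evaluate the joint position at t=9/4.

y_0=-3 y_1=1 y_2=5
S(9/4) = -63/64

y_0 = S_0(0) = a_0 = -3
y_1 = S_1(0) = a_1 = 1
y_2 = S_1(1) = 5
t_q=9/4 is in segment 0 (τ=9/4); S_0(τ)=-63/64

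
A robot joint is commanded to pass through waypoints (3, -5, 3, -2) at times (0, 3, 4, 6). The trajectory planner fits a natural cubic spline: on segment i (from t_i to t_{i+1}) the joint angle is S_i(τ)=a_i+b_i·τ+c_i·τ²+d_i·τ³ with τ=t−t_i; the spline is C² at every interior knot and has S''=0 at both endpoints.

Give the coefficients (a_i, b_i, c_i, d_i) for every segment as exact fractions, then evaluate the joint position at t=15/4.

  seg 0: a=3 b=-2093/282 c=0 d=149/282
  seg 1: a=-5 b=965/141 c=447/94 d=-1015/282
  seg 2: a=3 b=1567/282 c=-284/47 d=142/141
S(15/4) = 7757/6016

Δ: Δ0=-8/3, Δ1=8, Δ2=-5/2
row 1: diag=8, rhs=64; c'=1/8, d'=8
row 2: denom=6−1·1/8=47/8; d'=(-63−1·8)/(47/8)=-568/47
back: M2=-568/47
back: M1=8−1/8·-568/47=447/47
M: M0=0, M1=447/47, M2=-568/47, M3=0
seg 0: a=3, c=M0/2=0, d=(M1−M0)/(6·3)=149/282, b=Δ0−h0·(2M0+M1)/6=-2093/282
seg 1: a=-5, c=M1/2=447/94, d=(M2−M1)/(6·1)=-1015/282, b=Δ1−h1·(2M1+M2)/6=965/141
seg 2: a=3, c=M2/2=-284/47, d=(M3−M2)/(6·2)=142/141, b=Δ2−h2·(2M2+M3)/6=1567/282
t_q=15/4 → seg 1, τ=3/4; S=-5+965/141·τ+447/94·τ²+-1015/282·τ³=7757/6016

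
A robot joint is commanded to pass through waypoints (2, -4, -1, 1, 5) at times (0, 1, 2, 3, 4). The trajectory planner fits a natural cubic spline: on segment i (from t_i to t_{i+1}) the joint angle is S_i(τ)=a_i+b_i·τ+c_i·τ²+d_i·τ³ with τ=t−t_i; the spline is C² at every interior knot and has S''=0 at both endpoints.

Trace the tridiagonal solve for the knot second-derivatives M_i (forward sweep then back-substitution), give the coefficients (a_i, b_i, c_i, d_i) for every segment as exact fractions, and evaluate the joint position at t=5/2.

Δ: Δ0=-6, Δ1=3, Δ2=2, Δ3=4
row 1: diag=4, rhs=54; c'=1/4, d'=27/2
row 2: denom=4−1·1/4=15/4; d'=(-6−1·27/2)/(15/4)=-26/5
row 3: denom=4−1·4/15=56/15; d'=(12−1·-26/5)/(56/15)=129/28
back: M3=129/28
back: M2=-26/5−4/15·129/28=-45/7
back: M1=27/2−1/4·-45/7=423/28
M: M0=0, M1=423/28, M2=-45/7, M3=129/28, M4=0
seg 0: a=2, c=M0/2=0, d=(M1−M0)/(6·1)=141/56, b=Δ0−h0·(2M0+M1)/6=-477/56
seg 1: a=-4, c=M1/2=423/56, d=(M2−M1)/(6·1)=-201/56, b=Δ1−h1·(2M1+M2)/6=-27/28
seg 2: a=-1, c=M2/2=-45/14, d=(M3−M2)/(6·1)=103/56, b=Δ2−h2·(2M2+M3)/6=27/8
seg 3: a=1, c=M3/2=129/56, d=(M4−M3)/(6·1)=-43/56, b=Δ3−h3·(2M3+M4)/6=69/28
t_q=5/2 → seg 2, τ=1/2; S=-1+27/8·τ+-45/14·τ²+103/56·τ³=51/448

  seg 0: a=2 b=-477/56 c=0 d=141/56
  seg 1: a=-4 b=-27/28 c=423/56 d=-201/56
  seg 2: a=-1 b=27/8 c=-45/14 d=103/56
  seg 3: a=1 b=69/28 c=129/56 d=-43/56
S(5/2) = 51/448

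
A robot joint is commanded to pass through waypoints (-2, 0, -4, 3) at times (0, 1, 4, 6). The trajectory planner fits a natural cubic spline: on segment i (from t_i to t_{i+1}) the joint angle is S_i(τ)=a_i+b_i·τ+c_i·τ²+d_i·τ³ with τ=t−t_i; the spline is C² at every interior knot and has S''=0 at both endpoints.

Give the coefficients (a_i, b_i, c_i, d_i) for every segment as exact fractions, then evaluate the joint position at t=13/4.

Δ: Δ0=2, Δ1=-4/3, Δ2=7/2
row 1: diag=8, rhs=-20; c'=3/8, d'=-5/2
row 2: denom=10−3·3/8=71/8; d'=(29−3·-5/2)/(71/8)=292/71
back: M2=292/71
back: M1=-5/2−3/8·292/71=-287/71
M: M0=0, M1=-287/71, M2=292/71, M3=0
seg 0: a=-2, c=M0/2=0, d=(M1−M0)/(6·1)=-287/426, b=Δ0−h0·(2M0+M1)/6=1139/426
seg 1: a=0, c=M1/2=-287/142, d=(M2−M1)/(6·3)=193/426, b=Δ1−h1·(2M1+M2)/6=139/213
seg 2: a=-4, c=M2/2=146/71, d=(M3−M2)/(6·2)=-73/213, b=Δ2−h2·(2M2+M3)/6=323/426
t_q=13/4 → seg 1, τ=9/4; S=0+139/213·τ+-287/142·τ²+193/426·τ³=-32745/9088

  seg 0: a=-2 b=1139/426 c=0 d=-287/426
  seg 1: a=0 b=139/213 c=-287/142 d=193/426
  seg 2: a=-4 b=323/426 c=146/71 d=-73/213
S(13/4) = -32745/9088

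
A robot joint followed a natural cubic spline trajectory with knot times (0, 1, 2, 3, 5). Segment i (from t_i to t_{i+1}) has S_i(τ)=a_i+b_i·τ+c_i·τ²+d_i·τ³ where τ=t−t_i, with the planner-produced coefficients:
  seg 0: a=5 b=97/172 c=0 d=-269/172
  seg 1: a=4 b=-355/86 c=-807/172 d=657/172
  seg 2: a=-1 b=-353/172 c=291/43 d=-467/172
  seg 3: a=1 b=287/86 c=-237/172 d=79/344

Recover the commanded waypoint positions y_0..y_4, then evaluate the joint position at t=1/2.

y_0=5 y_1=4 y_2=-1 y_3=1 y_4=4
S(1/2) = 6999/1376

y_0 = S_0(0) = a_0 = 5
y_1 = S_1(0) = a_1 = 4
y_2 = S_2(0) = a_2 = -1
y_3 = S_3(0) = a_3 = 1
y_4 = S_3(2) = 4
t_q=1/2 is in segment 0 (τ=1/2); S_0(τ)=6999/1376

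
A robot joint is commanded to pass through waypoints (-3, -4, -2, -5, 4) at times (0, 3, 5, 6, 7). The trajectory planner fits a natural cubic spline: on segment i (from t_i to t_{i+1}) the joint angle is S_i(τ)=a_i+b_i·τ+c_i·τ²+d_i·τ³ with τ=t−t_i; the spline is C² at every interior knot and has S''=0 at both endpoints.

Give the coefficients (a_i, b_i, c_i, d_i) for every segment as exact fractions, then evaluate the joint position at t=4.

  seg 0: a=-3 b=-497/321 c=0 d=130/963
  seg 1: a=-4 b=673/321 c=130/107 d=-283/321
  seg 2: a=-2 b=-1163/321 c=-436/107 d=1508/321
  seg 3: a=-5 b=745/321 c=1072/107 d=-1072/321
S(4) = -168/107

Δ: Δ0=-1/3, Δ1=1, Δ2=-3, Δ3=9
row 1: diag=10, rhs=8; c'=1/5, d'=4/5
row 2: denom=6−2·1/5=28/5; d'=(-24−2·4/5)/(28/5)=-32/7
row 3: denom=4−1·5/28=107/28; d'=(72−1·-32/7)/(107/28)=2144/107
back: M3=2144/107
back: M2=-32/7−5/28·2144/107=-872/107
back: M1=4/5−1/5·-872/107=260/107
M: M0=0, M1=260/107, M2=-872/107, M3=2144/107, M4=0
seg 0: a=-3, c=M0/2=0, d=(M1−M0)/(6·3)=130/963, b=Δ0−h0·(2M0+M1)/6=-497/321
seg 1: a=-4, c=M1/2=130/107, d=(M2−M1)/(6·2)=-283/321, b=Δ1−h1·(2M1+M2)/6=673/321
seg 2: a=-2, c=M2/2=-436/107, d=(M3−M2)/(6·1)=1508/321, b=Δ2−h2·(2M2+M3)/6=-1163/321
seg 3: a=-5, c=M3/2=1072/107, d=(M4−M3)/(6·1)=-1072/321, b=Δ3−h3·(2M3+M4)/6=745/321
t_q=4 → seg 1, τ=1; S=-4+673/321·τ+130/107·τ²+-283/321·τ³=-168/107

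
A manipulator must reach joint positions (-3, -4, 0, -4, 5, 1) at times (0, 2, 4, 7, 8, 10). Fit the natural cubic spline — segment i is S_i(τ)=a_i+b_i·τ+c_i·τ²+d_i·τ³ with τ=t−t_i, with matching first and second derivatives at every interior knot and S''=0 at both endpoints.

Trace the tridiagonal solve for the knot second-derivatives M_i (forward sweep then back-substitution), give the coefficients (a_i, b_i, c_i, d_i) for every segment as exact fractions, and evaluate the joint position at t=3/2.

  seg 0: a=-3 b=-7729/4710 c=0 d=2687/9420
  seg 1: a=-4 b=8393/4710 c=2687/1570 d=-3019/3768
  seg 2: a=0 b=-2324/2355 c=-9721/3140 d=5615/5652
  seg 3: a=-4 b=68401/9420 c=9177/1570 d=-38683/9420
  seg 4: a=5 b=15619/2355 c=-20329/3140 d=20329/18840
S(3/2) = -113009/25120

Δ: Δ0=-1/2, Δ1=2, Δ2=-4/3, Δ3=9, Δ4=-2
row 1: diag=8, rhs=15; c'=1/4, d'=15/8
row 2: denom=10−2·1/4=19/2; d'=(-20−2·15/8)/(19/2)=-5/2
row 3: denom=8−3·6/19=134/19; d'=(62−3·-5/2)/(134/19)=2641/268
row 4: denom=6−1·19/134=785/134; d'=(-66−1·2641/268)/(785/134)=-20329/1570
back: M4=-20329/1570
back: M3=2641/268−19/134·-20329/1570=9177/785
back: M2=-5/2−6/19·9177/785=-9721/1570
back: M1=15/8−1/4·-9721/1570=2687/785
M: M0=0, M1=2687/785, M2=-9721/1570, M3=9177/785, M4=-20329/1570, M5=0
seg 0: a=-3, c=M0/2=0, d=(M1−M0)/(6·2)=2687/9420, b=Δ0−h0·(2M0+M1)/6=-7729/4710
seg 1: a=-4, c=M1/2=2687/1570, d=(M2−M1)/(6·2)=-3019/3768, b=Δ1−h1·(2M1+M2)/6=8393/4710
seg 2: a=0, c=M2/2=-9721/3140, d=(M3−M2)/(6·3)=5615/5652, b=Δ2−h2·(2M2+M3)/6=-2324/2355
seg 3: a=-4, c=M3/2=9177/1570, d=(M4−M3)/(6·1)=-38683/9420, b=Δ3−h3·(2M3+M4)/6=68401/9420
seg 4: a=5, c=M4/2=-20329/3140, d=(M5−M4)/(6·2)=20329/18840, b=Δ4−h4·(2M4+M5)/6=15619/2355
t_q=3/2 → seg 0, τ=3/2; S=-3+-7729/4710·τ+0·τ²+2687/9420·τ³=-113009/25120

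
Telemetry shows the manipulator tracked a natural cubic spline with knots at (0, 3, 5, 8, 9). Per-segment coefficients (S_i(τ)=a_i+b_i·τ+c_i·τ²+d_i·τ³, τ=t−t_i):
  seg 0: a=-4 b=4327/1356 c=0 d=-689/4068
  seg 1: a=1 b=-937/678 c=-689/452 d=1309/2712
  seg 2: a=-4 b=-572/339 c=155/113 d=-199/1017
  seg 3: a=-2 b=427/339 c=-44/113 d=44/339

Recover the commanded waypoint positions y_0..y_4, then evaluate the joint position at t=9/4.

y_0 = S_0(0) = a_0 = -4
y_1 = S_1(0) = a_1 = 1
y_2 = S_2(0) = a_2 = -4
y_3 = S_3(0) = a_3 = -2
y_4 = S_3(1) = -1
t_q=9/4 is in segment 0 (τ=9/4); S_0(τ)=36175/28928

y_0=-4 y_1=1 y_2=-4 y_3=-2 y_4=-1
S(9/4) = 36175/28928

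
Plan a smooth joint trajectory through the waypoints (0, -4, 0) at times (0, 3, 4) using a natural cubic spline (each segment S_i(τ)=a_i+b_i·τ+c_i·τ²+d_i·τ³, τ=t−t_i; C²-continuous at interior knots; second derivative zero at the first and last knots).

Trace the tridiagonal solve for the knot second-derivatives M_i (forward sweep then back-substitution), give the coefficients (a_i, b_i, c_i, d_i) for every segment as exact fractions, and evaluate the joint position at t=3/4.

Δ: Δ0=-4/3, Δ1=4
row 1: diag=8, rhs=32; c'=1/8, d'=4
back: M1=4
M: M0=0, M1=4, M2=0
seg 0: a=0, c=M0/2=0, d=(M1−M0)/(6·3)=2/9, b=Δ0−h0·(2M0+M1)/6=-10/3
seg 1: a=-4, c=M1/2=2, d=(M2−M1)/(6·1)=-2/3, b=Δ1−h1·(2M1+M2)/6=8/3
t_q=3/4 → seg 0, τ=3/4; S=0+-10/3·τ+0·τ²+2/9·τ³=-77/32

  seg 0: a=0 b=-10/3 c=0 d=2/9
  seg 1: a=-4 b=8/3 c=2 d=-2/3
S(3/4) = -77/32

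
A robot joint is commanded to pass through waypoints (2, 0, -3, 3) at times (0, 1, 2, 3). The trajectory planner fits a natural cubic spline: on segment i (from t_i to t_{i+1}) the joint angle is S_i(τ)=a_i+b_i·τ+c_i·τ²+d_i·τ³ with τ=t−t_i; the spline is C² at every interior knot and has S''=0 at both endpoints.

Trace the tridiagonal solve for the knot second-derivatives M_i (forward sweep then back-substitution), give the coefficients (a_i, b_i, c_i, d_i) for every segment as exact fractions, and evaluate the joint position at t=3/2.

  seg 0: a=2 b=-17/15 c=0 d=-13/15
  seg 1: a=0 b=-56/15 c=-13/5 d=10/3
  seg 2: a=-3 b=16/15 c=37/5 d=-37/15
S(3/2) = -21/10

Δ: Δ0=-2, Δ1=-3, Δ2=6
row 1: diag=4, rhs=-6; c'=1/4, d'=-3/2
row 2: denom=4−1·1/4=15/4; d'=(54−1·-3/2)/(15/4)=74/5
back: M2=74/5
back: M1=-3/2−1/4·74/5=-26/5
M: M0=0, M1=-26/5, M2=74/5, M3=0
seg 0: a=2, c=M0/2=0, d=(M1−M0)/(6·1)=-13/15, b=Δ0−h0·(2M0+M1)/6=-17/15
seg 1: a=0, c=M1/2=-13/5, d=(M2−M1)/(6·1)=10/3, b=Δ1−h1·(2M1+M2)/6=-56/15
seg 2: a=-3, c=M2/2=37/5, d=(M3−M2)/(6·1)=-37/15, b=Δ2−h2·(2M2+M3)/6=16/15
t_q=3/2 → seg 1, τ=1/2; S=0+-56/15·τ+-13/5·τ²+10/3·τ³=-21/10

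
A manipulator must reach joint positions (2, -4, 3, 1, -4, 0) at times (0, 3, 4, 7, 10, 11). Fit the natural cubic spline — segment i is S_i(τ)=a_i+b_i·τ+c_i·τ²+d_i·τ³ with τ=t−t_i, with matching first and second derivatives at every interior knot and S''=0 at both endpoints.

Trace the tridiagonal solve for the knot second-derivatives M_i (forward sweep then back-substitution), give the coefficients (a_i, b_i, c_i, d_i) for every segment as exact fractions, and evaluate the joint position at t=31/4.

  seg 0: a=2 b=-9478/1635 c=0 d=6208/14715
  seg 1: a=-4 b=9146/1635 c=6208/1635 d=-1303/545
  seg 2: a=3 b=1967/327 c=-5519/1635 d=5632/14715
  seg 3: a=1 b=-6383/1635 c=113/1635 d=3319/14715
  seg 4: a=-4 b=4252/1635 c=1144/545 d=-1144/1635
S(31/4) = -62573/34880

Δ: Δ0=-2, Δ1=7, Δ2=-2/3, Δ3=-5/3, Δ4=4
row 1: diag=8, rhs=54; c'=1/8, d'=27/4
row 2: denom=8−1·1/8=63/8; d'=(-46−1·27/4)/(63/8)=-422/63
row 3: denom=12−3·8/21=76/7; d'=(-6−3·-422/63)/(76/7)=74/57
row 4: denom=8−3·21/76=545/76; d'=(34−3·74/57)/(545/76)=2288/545
back: M4=2288/545
back: M3=74/57−21/76·2288/545=226/1635
back: M2=-422/63−8/21·226/1635=-11038/1635
back: M1=27/4−1/8·-11038/1635=12416/1635
M: M0=0, M1=12416/1635, M2=-11038/1635, M3=226/1635, M4=2288/545, M5=0
seg 0: a=2, c=M0/2=0, d=(M1−M0)/(6·3)=6208/14715, b=Δ0−h0·(2M0+M1)/6=-9478/1635
seg 1: a=-4, c=M1/2=6208/1635, d=(M2−M1)/(6·1)=-1303/545, b=Δ1−h1·(2M1+M2)/6=9146/1635
seg 2: a=3, c=M2/2=-5519/1635, d=(M3−M2)/(6·3)=5632/14715, b=Δ2−h2·(2M2+M3)/6=1967/327
seg 3: a=1, c=M3/2=113/1635, d=(M4−M3)/(6·3)=3319/14715, b=Δ3−h3·(2M3+M4)/6=-6383/1635
seg 4: a=-4, c=M4/2=1144/545, d=(M5−M4)/(6·1)=-1144/1635, b=Δ4−h4·(2M4+M5)/6=4252/1635
t_q=31/4 → seg 3, τ=3/4; S=1+-6383/1635·τ+113/1635·τ²+3319/14715·τ³=-62573/34880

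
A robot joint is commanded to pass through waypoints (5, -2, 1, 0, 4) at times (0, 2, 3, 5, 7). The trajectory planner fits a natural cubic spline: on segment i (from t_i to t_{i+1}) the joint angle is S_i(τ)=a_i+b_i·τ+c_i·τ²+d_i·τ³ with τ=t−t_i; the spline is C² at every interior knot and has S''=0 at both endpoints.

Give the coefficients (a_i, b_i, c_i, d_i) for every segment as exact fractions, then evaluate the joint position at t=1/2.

  seg 0: a=5 b=-767/128 c=0 d=319/512
  seg 1: a=-2 b=95/64 c=957/256 d=-569/256
  seg 2: a=1 b=587/256 c=-375/128 d=785/1024
  seg 3: a=0 b=-29/128 c=855/512 d=-285/1024
S(1/2) = 8527/4096

Δ: Δ0=-7/2, Δ1=3, Δ2=-1/2, Δ3=2
row 1: diag=6, rhs=39; c'=1/6, d'=13/2
row 2: denom=6−1·1/6=35/6; d'=(-21−1·13/2)/(35/6)=-33/7
row 3: denom=8−2·12/35=256/35; d'=(15−2·-33/7)/(256/35)=855/256
back: M3=855/256
back: M2=-33/7−12/35·855/256=-375/64
back: M1=13/2−1/6·-375/64=957/128
M: M0=0, M1=957/128, M2=-375/64, M3=855/256, M4=0
seg 0: a=5, c=M0/2=0, d=(M1−M0)/(6·2)=319/512, b=Δ0−h0·(2M0+M1)/6=-767/128
seg 1: a=-2, c=M1/2=957/256, d=(M2−M1)/(6·1)=-569/256, b=Δ1−h1·(2M1+M2)/6=95/64
seg 2: a=1, c=M2/2=-375/128, d=(M3−M2)/(6·2)=785/1024, b=Δ2−h2·(2M2+M3)/6=587/256
seg 3: a=0, c=M3/2=855/512, d=(M4−M3)/(6·2)=-285/1024, b=Δ3−h3·(2M3+M4)/6=-29/128
t_q=1/2 → seg 0, τ=1/2; S=5+-767/128·τ+0·τ²+319/512·τ³=8527/4096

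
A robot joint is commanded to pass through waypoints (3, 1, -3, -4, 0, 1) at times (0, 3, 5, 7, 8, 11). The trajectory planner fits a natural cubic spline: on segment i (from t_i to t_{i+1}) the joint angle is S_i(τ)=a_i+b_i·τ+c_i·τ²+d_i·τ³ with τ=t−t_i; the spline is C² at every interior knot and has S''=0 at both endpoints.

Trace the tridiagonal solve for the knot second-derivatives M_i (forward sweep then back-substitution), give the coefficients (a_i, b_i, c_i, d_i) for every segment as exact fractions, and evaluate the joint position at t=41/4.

  seg 0: a=3 b=-845/3252 c=0 d=-49/1084
  seg 1: a=1 b=-2407/1626 c=-441/1084 d=239/3252
  seg 2: a=-3 b=-3619/1626 c=37/1084 d=2695/6504
  seg 3: a=-4 b=2344/813 c=683/271 d=-1141/813
  seg 4: a=0 b=3019/813 c=-458/271 d=458/2439
S(41/4) = 16809/8672

Δ: Δ0=-2/3, Δ1=-2, Δ2=-1/2, Δ3=4, Δ4=1/3
row 1: diag=10, rhs=-8; c'=1/5, d'=-4/5
row 2: denom=8−2·1/5=38/5; d'=(9−2·-4/5)/(38/5)=53/38
row 3: denom=6−2·5/19=104/19; d'=(27−2·53/38)/(104/19)=115/26
row 4: denom=8−1·19/104=813/104; d'=(-22−1·115/26)/(813/104)=-916/271
back: M4=-916/271
back: M3=115/26−19/104·-916/271=1366/271
back: M2=53/38−5/19·1366/271=37/542
back: M1=-4/5−1/5·37/542=-441/542
M: M0=0, M1=-441/542, M2=37/542, M3=1366/271, M4=-916/271, M5=0
seg 0: a=3, c=M0/2=0, d=(M1−M0)/(6·3)=-49/1084, b=Δ0−h0·(2M0+M1)/6=-845/3252
seg 1: a=1, c=M1/2=-441/1084, d=(M2−M1)/(6·2)=239/3252, b=Δ1−h1·(2M1+M2)/6=-2407/1626
seg 2: a=-3, c=M2/2=37/1084, d=(M3−M2)/(6·2)=2695/6504, b=Δ2−h2·(2M2+M3)/6=-3619/1626
seg 3: a=-4, c=M3/2=683/271, d=(M4−M3)/(6·1)=-1141/813, b=Δ3−h3·(2M3+M4)/6=2344/813
seg 4: a=0, c=M4/2=-458/271, d=(M5−M4)/(6·3)=458/2439, b=Δ4−h4·(2M4+M5)/6=3019/813
t_q=41/4 → seg 4, τ=9/4; S=0+3019/813·τ+-458/271·τ²+458/2439·τ³=16809/8672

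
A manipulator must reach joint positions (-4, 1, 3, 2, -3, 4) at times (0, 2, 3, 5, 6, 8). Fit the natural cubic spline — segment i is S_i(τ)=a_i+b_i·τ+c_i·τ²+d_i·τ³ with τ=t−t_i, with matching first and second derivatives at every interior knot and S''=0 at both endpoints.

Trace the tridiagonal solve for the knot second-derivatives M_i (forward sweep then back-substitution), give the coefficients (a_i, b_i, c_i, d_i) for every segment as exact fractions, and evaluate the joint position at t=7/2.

  seg 0: a=-4 b=5711/2162 c=0 d=-153/4324
  seg 1: a=1 b=4793/2162 c=-459/2162 d=-5/1081
  seg 2: a=3 b=3845/2162 c=-489/2162 d=-21/46
  seg 3: a=2 b=-9955/2162 c=-6411/2162 d=2778/1081
  seg 4: a=-3 b=-6109/2162 c=10257/2162 d=-3419/4324
S(7/2) = 65303/17296

Δ: Δ0=5/2, Δ1=2, Δ2=-1/2, Δ3=-5, Δ4=7/2
row 1: diag=6, rhs=-3; c'=1/6, d'=-1/2
row 2: denom=6−1·1/6=35/6; d'=(-15−1·-1/2)/(35/6)=-87/35
row 3: denom=6−2·12/35=186/35; d'=(-27−2·-87/35)/(186/35)=-257/62
row 4: denom=6−1·35/186=1081/186; d'=(51−1·-257/62)/(1081/186)=10257/1081
back: M4=10257/1081
back: M3=-257/62−35/186·10257/1081=-6411/1081
back: M2=-87/35−12/35·-6411/1081=-489/1081
back: M1=-1/2−1/6·-489/1081=-459/1081
M: M0=0, M1=-459/1081, M2=-489/1081, M3=-6411/1081, M4=10257/1081, M5=0
seg 0: a=-4, c=M0/2=0, d=(M1−M0)/(6·2)=-153/4324, b=Δ0−h0·(2M0+M1)/6=5711/2162
seg 1: a=1, c=M1/2=-459/2162, d=(M2−M1)/(6·1)=-5/1081, b=Δ1−h1·(2M1+M2)/6=4793/2162
seg 2: a=3, c=M2/2=-489/2162, d=(M3−M2)/(6·2)=-21/46, b=Δ2−h2·(2M2+M3)/6=3845/2162
seg 3: a=2, c=M3/2=-6411/2162, d=(M4−M3)/(6·1)=2778/1081, b=Δ3−h3·(2M3+M4)/6=-9955/2162
seg 4: a=-3, c=M4/2=10257/2162, d=(M5−M4)/(6·2)=-3419/4324, b=Δ4−h4·(2M4+M5)/6=-6109/2162
t_q=7/2 → seg 2, τ=1/2; S=3+3845/2162·τ+-489/2162·τ²+-21/46·τ³=65303/17296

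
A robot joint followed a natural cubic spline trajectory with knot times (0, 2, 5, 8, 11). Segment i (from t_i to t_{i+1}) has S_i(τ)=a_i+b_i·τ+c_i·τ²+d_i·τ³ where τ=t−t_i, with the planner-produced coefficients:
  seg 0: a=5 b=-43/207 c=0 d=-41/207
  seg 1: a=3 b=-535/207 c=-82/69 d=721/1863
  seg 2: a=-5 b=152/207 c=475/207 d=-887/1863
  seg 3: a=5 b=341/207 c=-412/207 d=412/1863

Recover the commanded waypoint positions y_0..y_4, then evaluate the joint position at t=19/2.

y_0=5 y_1=3 y_2=-5 y_3=5 y_4=-2
S(19/2) = 86/23

y_0 = S_0(0) = a_0 = 5
y_1 = S_1(0) = a_1 = 3
y_2 = S_2(0) = a_2 = -5
y_3 = S_3(0) = a_3 = 5
y_4 = S_3(3) = -2
t_q=19/2 is in segment 3 (τ=3/2); S_3(τ)=86/23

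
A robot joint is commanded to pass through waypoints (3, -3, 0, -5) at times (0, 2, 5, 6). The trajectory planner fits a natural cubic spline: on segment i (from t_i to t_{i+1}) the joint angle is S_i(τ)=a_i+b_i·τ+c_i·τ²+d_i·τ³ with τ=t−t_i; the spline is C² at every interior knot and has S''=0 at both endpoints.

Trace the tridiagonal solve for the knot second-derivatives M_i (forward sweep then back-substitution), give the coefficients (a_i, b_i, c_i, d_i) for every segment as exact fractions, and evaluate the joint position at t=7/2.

  seg 0: a=3 b=-313/71 c=0 d=25/71
  seg 1: a=-3 b=-13/71 c=150/71 d=-122/213
  seg 2: a=0 b=-211/71 c=-216/71 d=72/71
S(7/2) = -129/284

Δ: Δ0=-3, Δ1=1, Δ2=-5
row 1: diag=10, rhs=24; c'=3/10, d'=12/5
row 2: denom=8−3·3/10=71/10; d'=(-36−3·12/5)/(71/10)=-432/71
back: M2=-432/71
back: M1=12/5−3/10·-432/71=300/71
M: M0=0, M1=300/71, M2=-432/71, M3=0
seg 0: a=3, c=M0/2=0, d=(M1−M0)/(6·2)=25/71, b=Δ0−h0·(2M0+M1)/6=-313/71
seg 1: a=-3, c=M1/2=150/71, d=(M2−M1)/(6·3)=-122/213, b=Δ1−h1·(2M1+M2)/6=-13/71
seg 2: a=0, c=M2/2=-216/71, d=(M3−M2)/(6·1)=72/71, b=Δ2−h2·(2M2+M3)/6=-211/71
t_q=7/2 → seg 1, τ=3/2; S=-3+-13/71·τ+150/71·τ²+-122/213·τ³=-129/284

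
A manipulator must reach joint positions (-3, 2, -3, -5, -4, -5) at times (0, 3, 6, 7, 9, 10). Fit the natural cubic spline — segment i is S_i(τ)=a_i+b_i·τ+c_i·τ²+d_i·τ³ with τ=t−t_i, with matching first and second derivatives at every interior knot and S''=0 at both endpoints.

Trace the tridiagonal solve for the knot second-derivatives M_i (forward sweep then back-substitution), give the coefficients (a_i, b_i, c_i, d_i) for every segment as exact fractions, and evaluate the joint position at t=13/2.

  seg 0: a=-3 b=1127/452 c=0 d=-1121/12204
  seg 1: a=2 b=3/226 c=-1121/1356 d=1085/12204
  seg 2: a=-3 b=-1151/452 c=-3/113 d=259/452
  seg 3: a=-5 b=-199/226 c=765/452 d=-453/904
  seg 4: a=-4 b=-14/113 c=-297/226 d=99/226
S(13/2) = -15217/3616

Δ: Δ0=5/3, Δ1=-5/3, Δ2=-2, Δ3=1/2, Δ4=-1
row 1: diag=12, rhs=-20; c'=1/4, d'=-5/3
row 2: denom=8−3·1/4=29/4; d'=(-2−3·-5/3)/(29/4)=12/29
row 3: denom=6−1·4/29=170/29; d'=(15−1·12/29)/(170/29)=423/170
row 4: denom=6−2·29/85=452/85; d'=(-9−2·423/170)/(452/85)=-297/113
back: M4=-297/113
back: M3=423/170−29/85·-297/113=765/226
back: M2=12/29−4/29·765/226=-6/113
back: M1=-5/3−1/4·-6/113=-1121/678
M: M0=0, M1=-1121/678, M2=-6/113, M3=765/226, M4=-297/113, M5=0
seg 0: a=-3, c=M0/2=0, d=(M1−M0)/(6·3)=-1121/12204, b=Δ0−h0·(2M0+M1)/6=1127/452
seg 1: a=2, c=M1/2=-1121/1356, d=(M2−M1)/(6·3)=1085/12204, b=Δ1−h1·(2M1+M2)/6=3/226
seg 2: a=-3, c=M2/2=-3/113, d=(M3−M2)/(6·1)=259/452, b=Δ2−h2·(2M2+M3)/6=-1151/452
seg 3: a=-5, c=M3/2=765/452, d=(M4−M3)/(6·2)=-453/904, b=Δ3−h3·(2M3+M4)/6=-199/226
seg 4: a=-4, c=M4/2=-297/226, d=(M5−M4)/(6·1)=99/226, b=Δ4−h4·(2M4+M5)/6=-14/113
t_q=13/2 → seg 2, τ=1/2; S=-3+-1151/452·τ+-3/113·τ²+259/452·τ³=-15217/3616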